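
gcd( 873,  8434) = 1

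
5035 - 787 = 4248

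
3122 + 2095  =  5217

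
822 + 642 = 1464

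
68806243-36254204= 32552039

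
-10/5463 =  - 10/5463 = -0.00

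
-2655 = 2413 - 5068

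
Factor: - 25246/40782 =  - 3^( - 1)*7^( - 1)*13^1= - 13/21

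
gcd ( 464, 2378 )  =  58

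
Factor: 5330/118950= 3^ ( - 1 )*5^(-1 )  *41^1*61^ ( - 1 ) = 41/915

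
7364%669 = 5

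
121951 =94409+27542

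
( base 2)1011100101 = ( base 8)1345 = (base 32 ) N5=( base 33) MF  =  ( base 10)741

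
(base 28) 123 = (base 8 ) 1513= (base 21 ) 1j3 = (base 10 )843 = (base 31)R6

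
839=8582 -7743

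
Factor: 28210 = 2^1*5^1*7^1 * 13^1  *  31^1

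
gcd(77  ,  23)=1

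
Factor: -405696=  - 2^6*3^1*2113^1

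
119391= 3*39797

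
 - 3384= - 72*47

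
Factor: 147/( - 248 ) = -2^( - 3)*3^1*7^2*31^(-1)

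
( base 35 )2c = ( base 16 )52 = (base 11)75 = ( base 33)2G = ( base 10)82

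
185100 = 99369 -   -  85731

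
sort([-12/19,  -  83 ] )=[-83, - 12/19]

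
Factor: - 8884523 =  - 17^1 * 233^1*2243^1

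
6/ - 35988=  - 1+5997/5998=-  0.00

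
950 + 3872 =4822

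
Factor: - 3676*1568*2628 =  - 15147707904 =-  2^9 * 3^2* 7^2 * 73^1*919^1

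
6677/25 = 6677/25 = 267.08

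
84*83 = 6972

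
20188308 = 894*22582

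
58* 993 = 57594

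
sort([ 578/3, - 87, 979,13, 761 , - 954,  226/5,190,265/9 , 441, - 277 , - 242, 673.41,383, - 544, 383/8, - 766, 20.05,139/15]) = [-954, - 766 , - 544, - 277, - 242, - 87,139/15, 13 , 20.05,265/9,226/5, 383/8,190 , 578/3, 383, 441, 673.41,761,979 ]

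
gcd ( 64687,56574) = 7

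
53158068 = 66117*804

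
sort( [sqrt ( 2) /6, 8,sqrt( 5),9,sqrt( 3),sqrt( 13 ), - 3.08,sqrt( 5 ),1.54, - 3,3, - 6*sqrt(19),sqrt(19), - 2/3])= [-6*sqrt(19 ) , - 3.08,-3,-2/3,sqrt(2) /6,1.54,sqrt ( 3),sqrt (5), sqrt( 5),3, sqrt(13),sqrt (19) , 8,9] 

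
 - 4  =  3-7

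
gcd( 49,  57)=1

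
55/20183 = 55/20183 = 0.00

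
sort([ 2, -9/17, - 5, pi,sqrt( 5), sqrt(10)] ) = [ - 5 , - 9/17, 2, sqrt(5 ), pi,sqrt(10) ] 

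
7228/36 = 1807/9 = 200.78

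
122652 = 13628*9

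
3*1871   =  5613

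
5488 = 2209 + 3279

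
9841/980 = 9841/980 = 10.04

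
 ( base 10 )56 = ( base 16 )38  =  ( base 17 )35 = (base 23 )2a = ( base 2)111000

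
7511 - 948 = 6563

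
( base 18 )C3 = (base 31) 72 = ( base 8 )333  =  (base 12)163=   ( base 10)219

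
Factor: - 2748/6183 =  - 2^2* 3^( - 2) = - 4/9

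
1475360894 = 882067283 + 593293611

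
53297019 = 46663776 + 6633243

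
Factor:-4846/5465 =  - 2^1*5^( - 1 )* 1093^(-1 )*2423^1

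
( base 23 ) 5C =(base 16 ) 7f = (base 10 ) 127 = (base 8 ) 177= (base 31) 43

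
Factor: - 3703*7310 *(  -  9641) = 2^1*5^1*7^1*17^1*23^2*31^1*43^1*311^1=260971554130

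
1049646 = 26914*39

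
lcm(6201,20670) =62010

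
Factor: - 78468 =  - 2^2*3^1*13^1* 503^1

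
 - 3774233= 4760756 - 8534989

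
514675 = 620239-105564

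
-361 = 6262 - 6623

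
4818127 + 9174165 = 13992292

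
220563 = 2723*81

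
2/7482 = 1/3741  =  0.00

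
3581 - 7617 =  -4036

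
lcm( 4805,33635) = 33635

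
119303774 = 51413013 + 67890761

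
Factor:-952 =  - 2^3*7^1*17^1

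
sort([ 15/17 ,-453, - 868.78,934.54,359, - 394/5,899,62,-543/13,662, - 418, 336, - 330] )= [ - 868.78 , - 453, - 418, - 330, - 394/5 , - 543/13,  15/17,62, 336 , 359 , 662 , 899,934.54]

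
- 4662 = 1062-5724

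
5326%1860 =1606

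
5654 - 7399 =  - 1745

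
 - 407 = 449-856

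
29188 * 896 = 26152448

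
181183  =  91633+89550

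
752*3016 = 2268032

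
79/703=79/703 = 0.11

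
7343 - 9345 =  - 2002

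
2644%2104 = 540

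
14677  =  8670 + 6007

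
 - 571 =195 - 766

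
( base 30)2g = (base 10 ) 76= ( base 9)84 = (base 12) 64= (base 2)1001100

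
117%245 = 117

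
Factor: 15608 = 2^3*1951^1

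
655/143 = 4 +83/143 = 4.58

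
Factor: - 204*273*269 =  -  2^2*3^2* 7^1*13^1  *17^1 * 269^1 = - 14981148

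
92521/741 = 7117/57= 124.86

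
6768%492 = 372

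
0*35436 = 0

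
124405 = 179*695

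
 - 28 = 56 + -84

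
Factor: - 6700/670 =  - 10 = - 2^1 * 5^1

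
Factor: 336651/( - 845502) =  - 391/982 = - 2^ ( -1)*17^1*23^1*491^(- 1) 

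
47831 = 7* 6833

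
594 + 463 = 1057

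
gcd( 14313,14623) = 1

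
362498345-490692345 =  - 128194000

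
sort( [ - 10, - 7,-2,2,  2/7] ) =[ - 10,  -  7, - 2,  2/7, 2 ]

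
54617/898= 54617/898 = 60.82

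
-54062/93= - 54062/93= -  581.31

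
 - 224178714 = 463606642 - 687785356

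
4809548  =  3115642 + 1693906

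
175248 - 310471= - 135223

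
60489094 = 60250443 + 238651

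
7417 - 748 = 6669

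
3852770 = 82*46985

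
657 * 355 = 233235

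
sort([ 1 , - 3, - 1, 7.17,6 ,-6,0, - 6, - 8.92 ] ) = [ - 8.92, - 6, - 6,  -  3 , - 1, 0,1 , 6, 7.17]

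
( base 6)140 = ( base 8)74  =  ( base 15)40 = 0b111100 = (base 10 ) 60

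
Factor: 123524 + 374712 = 2^2*17^2*431^1 = 498236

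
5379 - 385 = 4994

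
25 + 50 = 75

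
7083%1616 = 619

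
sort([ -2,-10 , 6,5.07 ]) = [-10 , - 2 , 5.07, 6] 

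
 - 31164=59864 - 91028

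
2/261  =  2/261 = 0.01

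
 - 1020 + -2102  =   - 3122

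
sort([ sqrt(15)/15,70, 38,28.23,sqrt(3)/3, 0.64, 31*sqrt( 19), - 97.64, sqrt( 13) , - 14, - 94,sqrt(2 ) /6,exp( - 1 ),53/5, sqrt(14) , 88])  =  [ - 97.64, - 94, - 14, sqrt( 2)/6, sqrt( 15) /15, exp ( - 1),sqrt(3 )/3, 0.64,sqrt( 13),sqrt( 14 ), 53/5,28.23, 38, 70,88, 31 * sqrt (19 )] 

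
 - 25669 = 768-26437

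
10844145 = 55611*195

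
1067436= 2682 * 398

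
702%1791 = 702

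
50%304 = 50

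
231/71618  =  231/71618  =  0.00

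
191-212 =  - 21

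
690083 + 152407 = 842490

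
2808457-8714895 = - 5906438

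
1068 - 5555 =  - 4487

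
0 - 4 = -4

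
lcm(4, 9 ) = 36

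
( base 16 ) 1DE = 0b111011110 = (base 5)3403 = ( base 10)478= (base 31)FD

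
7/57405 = 7/57405 = 0.00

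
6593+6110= 12703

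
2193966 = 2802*783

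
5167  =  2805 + 2362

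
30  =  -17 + 47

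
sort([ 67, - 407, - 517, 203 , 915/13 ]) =[ - 517,-407,67,915/13,203] 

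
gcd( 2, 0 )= 2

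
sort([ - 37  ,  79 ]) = [ - 37, 79 ]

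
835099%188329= 81783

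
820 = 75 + 745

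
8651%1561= 846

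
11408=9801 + 1607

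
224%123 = 101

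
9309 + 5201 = 14510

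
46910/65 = 721 + 9/13 = 721.69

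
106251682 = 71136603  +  35115079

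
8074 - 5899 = 2175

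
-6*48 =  - 288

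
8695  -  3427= 5268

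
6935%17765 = 6935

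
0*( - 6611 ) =0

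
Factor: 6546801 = 3^1*739^1*2953^1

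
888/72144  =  37/3006 =0.01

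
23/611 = 23/611 = 0.04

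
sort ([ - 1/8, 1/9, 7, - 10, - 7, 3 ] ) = [ - 10,-7, - 1/8, 1/9  ,  3, 7] 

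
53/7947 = 53/7947  =  0.01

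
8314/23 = 361 + 11/23= 361.48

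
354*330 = 116820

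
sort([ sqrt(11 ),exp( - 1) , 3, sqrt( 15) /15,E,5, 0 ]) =[ 0,  sqrt( 15)/15,exp ( - 1), E, 3, sqrt( 11), 5]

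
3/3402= 1/1134= 0.00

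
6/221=6/221= 0.03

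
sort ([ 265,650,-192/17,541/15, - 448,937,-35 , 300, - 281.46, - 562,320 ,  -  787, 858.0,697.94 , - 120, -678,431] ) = [-787,-678, - 562,-448 ,-281.46, - 120,- 35, - 192/17, 541/15, 265,300,320,431, 650,697.94,858.0, 937] 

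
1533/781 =1 + 752/781 =1.96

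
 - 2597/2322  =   - 2 +2047/2322 = - 1.12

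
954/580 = 477/290 = 1.64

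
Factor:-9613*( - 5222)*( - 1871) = -93922489906 = - 2^1 * 7^1*373^1*1871^1*9613^1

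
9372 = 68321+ - 58949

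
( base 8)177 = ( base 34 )3P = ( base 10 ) 127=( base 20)67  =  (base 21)61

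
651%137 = 103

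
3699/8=3699/8=462.38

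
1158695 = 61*18995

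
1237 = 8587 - 7350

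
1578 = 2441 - 863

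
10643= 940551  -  929908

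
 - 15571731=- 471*33061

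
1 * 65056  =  65056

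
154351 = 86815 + 67536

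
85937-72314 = 13623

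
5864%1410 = 224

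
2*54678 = 109356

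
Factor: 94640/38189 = 2^4 * 5^1*7^1*13^2 * 38189^( - 1) 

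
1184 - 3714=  - 2530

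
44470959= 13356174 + 31114785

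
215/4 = 215/4 =53.75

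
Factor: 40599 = 3^2 * 13^1 * 347^1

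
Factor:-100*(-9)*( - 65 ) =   -  58500 = - 2^2*3^2*5^3*13^1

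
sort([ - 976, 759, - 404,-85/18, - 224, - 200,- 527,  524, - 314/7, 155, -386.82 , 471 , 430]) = [ - 976, - 527,-404,-386.82, - 224,-200,  -  314/7, - 85/18, 155, 430, 471,524, 759 ]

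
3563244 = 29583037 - 26019793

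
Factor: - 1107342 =  -  2^1*3^2*61519^1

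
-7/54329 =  - 1 + 54322/54329 = -  0.00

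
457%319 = 138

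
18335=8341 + 9994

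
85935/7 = 85935/7 = 12276.43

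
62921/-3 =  - 20974+ 1/3 = - 20973.67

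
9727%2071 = 1443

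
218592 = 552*396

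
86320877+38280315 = 124601192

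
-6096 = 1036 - 7132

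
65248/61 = 1069 + 39/61 = 1069.64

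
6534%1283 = 119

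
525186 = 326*1611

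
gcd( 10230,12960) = 30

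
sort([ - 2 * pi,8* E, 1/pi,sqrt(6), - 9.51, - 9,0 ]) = [ - 9.51,-9,- 2*pi, 0, 1/pi, sqrt( 6),8*E ]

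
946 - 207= 739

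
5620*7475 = 42009500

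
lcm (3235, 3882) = 19410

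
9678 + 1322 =11000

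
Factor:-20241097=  - 151^1*134047^1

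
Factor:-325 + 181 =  - 2^4*3^2= - 144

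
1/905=1/905= 0.00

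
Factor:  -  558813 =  - 3^1*186271^1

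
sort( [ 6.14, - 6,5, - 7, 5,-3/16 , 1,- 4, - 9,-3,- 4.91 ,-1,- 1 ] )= [ - 9,-7, - 6,-4.91,- 4,-3, -1, - 1,-3/16, 1,5, 5, 6.14]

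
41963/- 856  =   - 41963/856 = - 49.02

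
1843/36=51 + 7/36 =51.19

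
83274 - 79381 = 3893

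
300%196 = 104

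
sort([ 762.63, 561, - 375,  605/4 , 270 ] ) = [ - 375, 605/4,270, 561, 762.63 ] 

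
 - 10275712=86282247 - 96557959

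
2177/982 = 2177/982 = 2.22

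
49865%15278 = 4031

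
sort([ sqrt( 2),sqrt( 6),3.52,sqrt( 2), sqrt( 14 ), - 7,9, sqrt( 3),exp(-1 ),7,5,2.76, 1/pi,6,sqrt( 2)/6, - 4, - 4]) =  [  -  7, - 4,- 4,sqrt(2 )/6, 1/pi,exp(  -  1),sqrt(2 ),sqrt( 2),sqrt( 3 ), sqrt( 6 ),2.76, 3.52 , sqrt ( 14),5,6,7, 9]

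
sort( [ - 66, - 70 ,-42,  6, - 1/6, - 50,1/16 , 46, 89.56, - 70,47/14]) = [-70, - 70, - 66,  -  50,-42,- 1/6 , 1/16 , 47/14, 6,46,  89.56]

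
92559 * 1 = 92559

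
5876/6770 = 2938/3385 = 0.87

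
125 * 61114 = 7639250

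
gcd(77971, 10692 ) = 1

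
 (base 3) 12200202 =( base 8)10067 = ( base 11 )3134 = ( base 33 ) 3qq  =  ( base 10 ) 4151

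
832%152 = 72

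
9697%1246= 975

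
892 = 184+708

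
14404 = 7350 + 7054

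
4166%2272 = 1894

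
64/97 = 64/97 = 0.66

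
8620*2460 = 21205200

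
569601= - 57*( -9993)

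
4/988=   1/247 =0.00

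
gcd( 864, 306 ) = 18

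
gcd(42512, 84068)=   4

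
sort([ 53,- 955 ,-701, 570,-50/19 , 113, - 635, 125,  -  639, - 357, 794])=[-955, - 701, - 639, -635,-357, - 50/19, 53,  113, 125, 570, 794]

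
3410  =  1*3410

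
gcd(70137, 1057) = 1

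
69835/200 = 349 + 7/40 = 349.18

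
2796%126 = 24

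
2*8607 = 17214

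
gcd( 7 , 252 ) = 7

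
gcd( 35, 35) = 35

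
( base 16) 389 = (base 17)324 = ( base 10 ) 905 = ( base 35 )PU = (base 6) 4105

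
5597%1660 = 617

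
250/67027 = 250/67027 = 0.00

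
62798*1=62798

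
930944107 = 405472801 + 525471306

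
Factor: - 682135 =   -  5^1 * 227^1*601^1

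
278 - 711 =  - 433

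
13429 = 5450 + 7979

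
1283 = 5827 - 4544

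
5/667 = 5/667 = 0.01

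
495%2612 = 495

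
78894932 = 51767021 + 27127911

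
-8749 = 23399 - 32148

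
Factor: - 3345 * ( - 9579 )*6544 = 2^4*3^2 * 5^1 * 31^1*103^1*223^1*409^1  =  209681244720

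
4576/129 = 35 + 61/129  =  35.47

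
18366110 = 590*31129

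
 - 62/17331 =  - 1 + 17269/17331 = - 0.00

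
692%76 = 8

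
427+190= 617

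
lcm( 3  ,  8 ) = 24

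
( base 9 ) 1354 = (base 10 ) 1021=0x3fd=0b1111111101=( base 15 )481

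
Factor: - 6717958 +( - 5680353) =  - 12398311=- 23^1*61^1*8837^1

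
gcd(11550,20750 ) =50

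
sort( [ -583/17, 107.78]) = [-583/17, 107.78] 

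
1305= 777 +528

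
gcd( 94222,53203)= 1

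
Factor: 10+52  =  2^1 * 31^1  =  62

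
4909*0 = 0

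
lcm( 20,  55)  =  220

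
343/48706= 1/142 = 0.01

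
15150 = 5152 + 9998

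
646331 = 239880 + 406451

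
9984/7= 1426 + 2/7 = 1426.29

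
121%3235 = 121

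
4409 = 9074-4665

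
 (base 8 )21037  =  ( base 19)153E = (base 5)234420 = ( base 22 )I11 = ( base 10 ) 8735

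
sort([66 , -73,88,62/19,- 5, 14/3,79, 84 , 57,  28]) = [ - 73, - 5, 62/19,  14/3,28,57, 66,79, 84,88] 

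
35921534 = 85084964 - 49163430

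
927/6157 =927/6157 = 0.15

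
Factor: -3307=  - 3307^1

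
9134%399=356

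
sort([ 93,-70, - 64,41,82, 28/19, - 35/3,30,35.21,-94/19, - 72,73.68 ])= [-72, - 70,-64, - 35/3, - 94/19,28/19, 30 , 35.21 , 41, 73.68, 82,93] 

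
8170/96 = 4085/48 = 85.10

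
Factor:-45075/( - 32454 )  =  25/18 = 2^( - 1 )*3^(-2)*5^2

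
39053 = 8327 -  - 30726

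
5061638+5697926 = 10759564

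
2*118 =236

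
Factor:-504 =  - 2^3*3^2*7^1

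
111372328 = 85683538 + 25688790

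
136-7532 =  -7396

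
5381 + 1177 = 6558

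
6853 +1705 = 8558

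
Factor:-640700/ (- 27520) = 745/32 = 2^(  -  5)  *5^1*149^1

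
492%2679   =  492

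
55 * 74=4070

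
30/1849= 30/1849 = 0.02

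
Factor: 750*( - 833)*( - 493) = 308001750 = 2^1*3^1 * 5^3*7^2*17^2*29^1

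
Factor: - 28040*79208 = -2^6 * 5^1*701^1 * 9901^1 = - 2220992320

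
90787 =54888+35899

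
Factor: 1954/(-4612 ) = -2^( - 1 )*977^1*1153^(  -  1) = -  977/2306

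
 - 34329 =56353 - 90682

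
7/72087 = 7/72087 =0.00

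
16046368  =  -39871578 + 55917946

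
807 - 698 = 109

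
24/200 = 3/25 = 0.12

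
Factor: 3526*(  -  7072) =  - 2^6*13^1 * 17^1 *41^1*43^1 = - 24935872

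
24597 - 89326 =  - 64729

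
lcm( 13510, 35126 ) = 175630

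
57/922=57/922 = 0.06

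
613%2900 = 613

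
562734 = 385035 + 177699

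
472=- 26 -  - 498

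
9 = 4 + 5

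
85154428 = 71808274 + 13346154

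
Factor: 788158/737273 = 2^1*7^1*17^( - 1)*19^1*31^( - 1)*1399^( - 1)*2963^1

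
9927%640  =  327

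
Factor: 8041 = 11^1*17^1 * 43^1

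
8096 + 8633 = 16729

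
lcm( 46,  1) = 46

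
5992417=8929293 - 2936876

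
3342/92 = 36 + 15/46=36.33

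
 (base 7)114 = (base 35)1P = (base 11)55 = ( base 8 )74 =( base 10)60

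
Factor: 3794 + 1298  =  2^2* 19^1*67^1 = 5092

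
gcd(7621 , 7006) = 1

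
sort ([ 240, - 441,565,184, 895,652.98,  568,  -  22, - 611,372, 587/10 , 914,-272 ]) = [-611, - 441,  -  272,-22, 587/10,  184,240,372,565,568, 652.98, 895,914]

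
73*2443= 178339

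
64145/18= 3563 + 11/18= 3563.61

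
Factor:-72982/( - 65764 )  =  2^ ( -1)*7^1*13^1  *41^(  -  1)=91/82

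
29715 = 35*849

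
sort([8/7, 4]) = [8/7, 4]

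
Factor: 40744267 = 127^1*320821^1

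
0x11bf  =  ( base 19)cb2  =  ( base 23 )8dc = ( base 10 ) 4543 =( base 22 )98B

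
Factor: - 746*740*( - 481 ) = 2^3*5^1*13^1*37^2*373^1 = 265531240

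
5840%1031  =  685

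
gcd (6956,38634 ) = 94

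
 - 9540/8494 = -2 + 3724/4247 = -1.12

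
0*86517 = 0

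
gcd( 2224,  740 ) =4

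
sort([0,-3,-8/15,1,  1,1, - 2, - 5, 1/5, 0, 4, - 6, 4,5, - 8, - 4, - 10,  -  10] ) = [ - 10, - 10, - 8, - 6, - 5, - 4, - 3, - 2, - 8/15, 0, 0 , 1/5, 1,1,1, 4,4, 5]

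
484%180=124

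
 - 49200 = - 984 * 50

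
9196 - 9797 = -601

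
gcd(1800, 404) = 4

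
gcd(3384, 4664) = 8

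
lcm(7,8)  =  56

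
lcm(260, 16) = 1040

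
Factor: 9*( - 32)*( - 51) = 14688=2^5*3^3 * 17^1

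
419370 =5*83874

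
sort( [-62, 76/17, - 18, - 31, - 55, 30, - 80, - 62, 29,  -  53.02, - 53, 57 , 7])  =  [ - 80, - 62, - 62, - 55, - 53.02,-53,  -  31, - 18, 76/17 , 7, 29,30,57]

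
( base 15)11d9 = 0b111011011100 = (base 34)39u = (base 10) 3804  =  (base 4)323130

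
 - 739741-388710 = -1128451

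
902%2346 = 902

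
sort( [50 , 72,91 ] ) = [ 50 , 72,91]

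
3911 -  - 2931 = 6842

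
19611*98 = 1921878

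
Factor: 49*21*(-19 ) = - 19551 =- 3^1 * 7^3*19^1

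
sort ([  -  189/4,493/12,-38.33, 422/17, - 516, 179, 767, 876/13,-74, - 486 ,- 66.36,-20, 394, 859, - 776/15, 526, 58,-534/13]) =[-516, - 486,-74, - 66.36 ,- 776/15 ,-189/4, - 534/13, - 38.33,  -  20, 422/17,  493/12,58, 876/13, 179, 394, 526, 767,859 ] 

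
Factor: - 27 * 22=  - 2^1*3^3 * 11^1 = - 594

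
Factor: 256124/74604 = 3^ ( - 1 ) * 11^1*5821^1  *6217^(  -  1 ) = 64031/18651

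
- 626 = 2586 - 3212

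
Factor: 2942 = 2^1 * 1471^1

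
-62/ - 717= 62/717  =  0.09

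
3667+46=3713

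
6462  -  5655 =807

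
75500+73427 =148927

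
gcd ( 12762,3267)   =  9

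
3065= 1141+1924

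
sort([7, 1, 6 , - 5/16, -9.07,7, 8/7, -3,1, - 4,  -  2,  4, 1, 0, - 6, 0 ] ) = [ - 9.07, - 6, - 4 , - 3,-2,- 5/16, 0, 0, 1,  1, 1, 8/7, 4,6,7, 7]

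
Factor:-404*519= - 209676 = - 2^2*3^1*101^1*173^1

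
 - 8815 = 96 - 8911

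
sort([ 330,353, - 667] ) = [ - 667 , 330,353 ] 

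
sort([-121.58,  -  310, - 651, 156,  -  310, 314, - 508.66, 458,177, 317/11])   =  [ - 651, - 508.66,  -  310 ,-310,- 121.58,317/11,  156,177 , 314, 458 ] 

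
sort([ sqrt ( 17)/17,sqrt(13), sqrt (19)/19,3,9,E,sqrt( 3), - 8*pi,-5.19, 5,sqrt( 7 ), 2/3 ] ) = [ - 8*pi, - 5.19 , sqrt( 19 )/19, sqrt( 17)/17,  2/3,sqrt(3),sqrt( 7 ), E, 3,sqrt( 13 ),5, 9] 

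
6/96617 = 6/96617= 0.00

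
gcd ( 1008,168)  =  168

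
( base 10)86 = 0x56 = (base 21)42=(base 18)4E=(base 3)10012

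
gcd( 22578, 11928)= 426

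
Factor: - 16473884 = -2^2*7^1*17^1*53^1*653^1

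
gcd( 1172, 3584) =4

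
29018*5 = 145090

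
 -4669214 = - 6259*746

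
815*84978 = 69257070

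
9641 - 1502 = 8139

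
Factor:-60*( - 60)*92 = 2^6*3^2*5^2*23^1 = 331200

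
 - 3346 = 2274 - 5620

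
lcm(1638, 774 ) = 70434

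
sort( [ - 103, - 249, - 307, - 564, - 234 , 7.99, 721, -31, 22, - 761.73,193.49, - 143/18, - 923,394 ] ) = [-923, - 761.73, - 564, -307, - 249,-234, - 103, - 31, - 143/18,7.99,22, 193.49, 394, 721]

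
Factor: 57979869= 3^1*19326623^1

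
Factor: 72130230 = 2^1 * 3^3 * 5^1 * 311^1 * 859^1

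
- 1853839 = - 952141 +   -  901698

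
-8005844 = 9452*( - 847)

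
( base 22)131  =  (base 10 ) 551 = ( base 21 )155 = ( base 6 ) 2315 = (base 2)1000100111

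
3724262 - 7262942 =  - 3538680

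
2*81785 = 163570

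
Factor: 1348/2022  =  2/3= 2^1*3^( - 1) 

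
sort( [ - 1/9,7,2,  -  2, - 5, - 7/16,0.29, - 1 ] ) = [ - 5, -2  , - 1,-7/16 , - 1/9,0.29, 2, 7]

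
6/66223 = 6/66223 = 0.00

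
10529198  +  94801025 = 105330223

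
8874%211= 12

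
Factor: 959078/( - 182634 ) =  - 961/183 = -3^( - 1)*31^2 * 61^( - 1)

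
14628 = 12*1219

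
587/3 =195 + 2/3=195.67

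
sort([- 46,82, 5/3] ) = [ - 46, 5/3,82]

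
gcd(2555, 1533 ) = 511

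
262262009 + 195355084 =457617093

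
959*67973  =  65186107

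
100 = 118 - 18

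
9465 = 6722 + 2743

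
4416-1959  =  2457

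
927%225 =27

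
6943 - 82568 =  -  75625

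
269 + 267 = 536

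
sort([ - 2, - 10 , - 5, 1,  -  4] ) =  [-10,  -  5 , - 4, - 2,1 ] 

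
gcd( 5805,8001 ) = 9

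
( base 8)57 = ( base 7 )65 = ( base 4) 233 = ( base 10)47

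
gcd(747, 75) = 3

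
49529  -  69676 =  - 20147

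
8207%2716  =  59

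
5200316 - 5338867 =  - 138551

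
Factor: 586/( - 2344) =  - 1/4 = - 2^(-2)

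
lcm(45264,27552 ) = 633696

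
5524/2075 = 2 + 1374/2075 = 2.66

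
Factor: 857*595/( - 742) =-72845/106 = -2^(-1 )*5^1 * 17^1*53^(-1 )*857^1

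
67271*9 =605439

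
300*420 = 126000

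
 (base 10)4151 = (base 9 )5622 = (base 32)41n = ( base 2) 1000000110111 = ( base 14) 1727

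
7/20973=7/20973= 0.00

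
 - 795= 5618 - 6413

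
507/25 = 507/25   =  20.28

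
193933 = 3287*59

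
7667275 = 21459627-13792352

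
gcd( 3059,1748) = 437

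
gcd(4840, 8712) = 968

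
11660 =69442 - 57782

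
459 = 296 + 163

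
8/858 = 4/429 = 0.01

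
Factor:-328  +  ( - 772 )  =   -1100  =  - 2^2*5^2*11^1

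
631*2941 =1855771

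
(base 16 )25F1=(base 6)112545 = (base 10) 9713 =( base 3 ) 111022202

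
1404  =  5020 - 3616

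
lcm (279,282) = 26226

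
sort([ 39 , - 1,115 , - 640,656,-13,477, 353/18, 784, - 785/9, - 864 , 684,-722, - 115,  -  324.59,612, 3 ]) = [ - 864 , - 722, - 640, - 324.59,  -  115,-785/9, - 13, - 1,3, 353/18,39, 115,477, 612, 656 , 684, 784]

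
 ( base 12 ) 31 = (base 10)37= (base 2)100101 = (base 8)45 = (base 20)1h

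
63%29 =5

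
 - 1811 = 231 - 2042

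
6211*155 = 962705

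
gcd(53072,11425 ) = 1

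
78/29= 78/29 = 2.69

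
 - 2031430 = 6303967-8335397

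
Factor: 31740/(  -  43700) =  -3^1*5^ ( - 1 )*19^(  -  1)*23^1=   - 69/95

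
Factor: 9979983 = 3^3 * 13^1*28433^1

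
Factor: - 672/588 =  - 8/7 = -2^3*7^( - 1)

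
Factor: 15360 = 2^10*3^1*5^1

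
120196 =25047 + 95149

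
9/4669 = 9/4669=0.00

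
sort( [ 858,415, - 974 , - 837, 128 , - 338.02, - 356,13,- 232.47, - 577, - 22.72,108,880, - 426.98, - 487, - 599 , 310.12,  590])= [ - 974, - 837, - 599, - 577,-487, - 426.98, - 356, - 338.02,-232.47, - 22.72 , 13,108,128  ,  310.12, 415 , 590 , 858 , 880 ] 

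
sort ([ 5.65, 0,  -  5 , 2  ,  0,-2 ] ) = [ - 5 ,  -  2 , 0, 0, 2,5.65] 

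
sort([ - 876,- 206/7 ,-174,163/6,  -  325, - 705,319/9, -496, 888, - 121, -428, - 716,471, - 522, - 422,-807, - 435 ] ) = [ -876, - 807,  -  716, - 705,- 522, - 496, - 435, - 428  , - 422  , - 325, - 174,-121, -206/7, 163/6, 319/9, 471,888 ] 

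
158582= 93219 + 65363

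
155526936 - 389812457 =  - 234285521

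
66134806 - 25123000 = 41011806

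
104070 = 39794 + 64276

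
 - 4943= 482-5425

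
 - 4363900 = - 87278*50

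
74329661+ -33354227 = 40975434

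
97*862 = 83614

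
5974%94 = 52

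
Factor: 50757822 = 2^1 * 3^2*839^1*3361^1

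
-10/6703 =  - 10/6703 = - 0.00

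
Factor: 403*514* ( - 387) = - 2^1*3^2*13^1*31^1*43^1*257^1=- 80163954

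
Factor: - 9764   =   - 2^2*2441^1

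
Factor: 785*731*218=125096030 =2^1  *  5^1*17^1*43^1*109^1 *157^1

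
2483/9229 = 2483/9229 = 0.27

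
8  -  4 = 4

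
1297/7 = 185 + 2/7=185.29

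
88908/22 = 44454/11 = 4041.27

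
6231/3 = 2077 = 2077.00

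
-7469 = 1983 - 9452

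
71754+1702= 73456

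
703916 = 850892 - 146976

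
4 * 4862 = 19448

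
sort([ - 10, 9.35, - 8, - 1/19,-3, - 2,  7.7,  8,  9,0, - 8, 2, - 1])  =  [ - 10, - 8, - 8, - 3, - 2, - 1, - 1/19, 0, 2 , 7.7,  8,9,9.35 ] 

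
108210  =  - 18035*( - 6)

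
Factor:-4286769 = - 3^1* 1428923^1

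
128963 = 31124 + 97839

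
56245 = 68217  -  11972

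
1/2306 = 1/2306 = 0.00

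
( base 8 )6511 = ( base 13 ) 1718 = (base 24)5lh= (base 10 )3401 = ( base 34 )2w1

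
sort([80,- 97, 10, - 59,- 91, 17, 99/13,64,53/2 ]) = [ - 97, - 91, - 59, 99/13, 10, 17,53/2 , 64, 80]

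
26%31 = 26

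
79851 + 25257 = 105108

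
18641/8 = 2330  +  1/8 = 2330.12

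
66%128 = 66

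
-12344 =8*( - 1543 )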